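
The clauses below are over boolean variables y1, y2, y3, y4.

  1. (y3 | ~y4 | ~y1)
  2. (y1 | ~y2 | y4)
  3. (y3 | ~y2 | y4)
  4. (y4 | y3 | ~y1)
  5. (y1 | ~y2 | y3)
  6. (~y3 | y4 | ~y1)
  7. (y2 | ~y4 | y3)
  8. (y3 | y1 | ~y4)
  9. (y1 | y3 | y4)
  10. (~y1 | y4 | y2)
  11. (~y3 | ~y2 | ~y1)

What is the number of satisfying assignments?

4

Satisfying assignments:
  y1=F y2=F y3=T y4=F
  y1=F y2=F y3=T y4=T
  y1=F y2=T y3=T y4=T
  y1=T y2=F y3=T y4=T
Count: 4.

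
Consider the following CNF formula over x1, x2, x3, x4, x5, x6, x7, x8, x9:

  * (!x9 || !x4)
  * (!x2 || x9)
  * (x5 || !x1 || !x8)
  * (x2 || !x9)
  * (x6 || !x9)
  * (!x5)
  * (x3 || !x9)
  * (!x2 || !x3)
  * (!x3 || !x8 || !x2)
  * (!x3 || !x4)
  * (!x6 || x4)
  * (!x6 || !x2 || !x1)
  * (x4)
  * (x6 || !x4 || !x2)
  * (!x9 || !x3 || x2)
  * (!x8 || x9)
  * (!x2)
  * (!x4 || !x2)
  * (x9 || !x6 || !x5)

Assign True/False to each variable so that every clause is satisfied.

x1 = 1  x2 = 0  x3 = 0  x4 = 1  x5 = 0  x6 = 0  x7 = 1  x8 = 0  x9 = 0

(!x5) is a unit clause, so x5 = False.
Unit propagation: (x4) forces x4 = True.
The clause (!x9) is unit: x9 must be False.
Unit propagation: (!x2) forces x2 = False.
The clause (!x3) is unit: x3 must be False.
The clause (!x8) is unit: x8 must be False.
x1, x6, x7 are now unconstrained; take x1 = True, x6 = False, x7 = True.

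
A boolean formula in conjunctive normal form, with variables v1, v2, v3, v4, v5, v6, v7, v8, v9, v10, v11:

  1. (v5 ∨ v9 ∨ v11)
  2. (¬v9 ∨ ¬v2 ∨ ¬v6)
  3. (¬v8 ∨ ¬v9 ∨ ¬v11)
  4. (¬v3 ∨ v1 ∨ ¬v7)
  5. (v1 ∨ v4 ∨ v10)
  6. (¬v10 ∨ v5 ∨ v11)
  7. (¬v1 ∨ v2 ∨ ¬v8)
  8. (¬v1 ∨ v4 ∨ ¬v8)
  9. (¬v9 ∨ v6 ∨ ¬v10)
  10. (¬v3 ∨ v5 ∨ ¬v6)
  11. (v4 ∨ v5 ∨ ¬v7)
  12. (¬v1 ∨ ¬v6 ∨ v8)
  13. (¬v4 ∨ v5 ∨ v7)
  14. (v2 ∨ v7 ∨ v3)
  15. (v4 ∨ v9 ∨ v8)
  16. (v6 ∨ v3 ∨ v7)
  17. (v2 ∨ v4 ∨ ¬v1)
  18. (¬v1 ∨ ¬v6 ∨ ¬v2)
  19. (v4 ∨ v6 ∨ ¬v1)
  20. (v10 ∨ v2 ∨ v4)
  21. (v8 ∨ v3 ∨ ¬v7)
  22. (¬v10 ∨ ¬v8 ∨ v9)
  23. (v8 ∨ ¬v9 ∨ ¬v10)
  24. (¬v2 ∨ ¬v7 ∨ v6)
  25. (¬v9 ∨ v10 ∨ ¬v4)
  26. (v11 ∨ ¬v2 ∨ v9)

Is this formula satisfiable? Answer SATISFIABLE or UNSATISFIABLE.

SATISFIABLE

Pure literal: v5 appears only positively; assign v5 = True.
Branch on v1: take v1 = True.
Set v2 = True and propagate.
  then v6 is forced to False.
  then v4 is forced to True.
  then v7 is forced to False.
  then v3 is forced to True.
For the remaining variables, v8 = False, v9 = False, v10 = False, v11 = True works.
Every clause has at least one true literal under this assignment.
So v1 = True, v2 = True, v3 = True, v4 = True, v5 = True, v6 = False, v7 = False, v8 = False, v9 = False, v10 = False, v11 = True is a satisfying assignment.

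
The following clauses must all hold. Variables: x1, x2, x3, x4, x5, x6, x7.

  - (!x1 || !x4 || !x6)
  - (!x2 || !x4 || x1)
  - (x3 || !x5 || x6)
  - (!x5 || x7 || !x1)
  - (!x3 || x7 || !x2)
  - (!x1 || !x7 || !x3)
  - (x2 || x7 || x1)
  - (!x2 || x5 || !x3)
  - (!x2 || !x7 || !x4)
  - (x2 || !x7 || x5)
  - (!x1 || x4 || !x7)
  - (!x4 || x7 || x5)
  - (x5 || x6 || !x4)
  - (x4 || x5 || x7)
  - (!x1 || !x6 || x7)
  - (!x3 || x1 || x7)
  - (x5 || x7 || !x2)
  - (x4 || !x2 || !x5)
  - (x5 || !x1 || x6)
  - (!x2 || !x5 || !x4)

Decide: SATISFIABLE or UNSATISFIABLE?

Try x1 = False.
Try x2 = False.
  then x7 is forced to True.
  then x5 is forced to True.
The remaining clauses are satisfied by x3 = False, x4 = False, x6 = True.
Every clause has at least one true literal under this assignment.
So x1=False, x2=False, x3=False, x4=False, x5=True, x6=True, x7=True is a satisfying assignment.

SATISFIABLE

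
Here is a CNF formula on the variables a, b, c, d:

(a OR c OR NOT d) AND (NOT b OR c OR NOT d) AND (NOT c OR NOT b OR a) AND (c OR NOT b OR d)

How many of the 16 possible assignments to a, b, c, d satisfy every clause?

9

Case analysis on c and b:
  c=T, b=T: remaining (a,d) ∈ {(T,F); (T,T)} — 2.
  c=T, b=F: remaining (a,d) ∈ {(F,F); (F,T); (T,F); (T,T)} — 4.
  c=F, b=T: a clause becomes empty — 0.
  c=F, b=F: remaining (a,d) ∈ {(F,F); (T,F); (T,T)} — 3.
Total: 2 + 4 + 0 + 3 = 9.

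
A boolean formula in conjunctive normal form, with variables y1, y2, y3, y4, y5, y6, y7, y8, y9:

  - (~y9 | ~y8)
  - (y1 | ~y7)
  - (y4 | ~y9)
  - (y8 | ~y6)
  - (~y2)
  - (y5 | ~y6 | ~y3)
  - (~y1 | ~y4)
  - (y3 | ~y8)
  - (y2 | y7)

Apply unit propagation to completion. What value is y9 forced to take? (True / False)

False

Unit clause (~y2) sets y2 = False.
(y7 | y2) with y2 = False leaves only y7, so y7 = True.
(~y7 | y1): since y7 = True, the clause reduces to (y1). y1 = True.
(~y4 | ~y1): since y1 = True, the clause reduces to (~y4). y4 = False.
In (y4 | ~y9), y4 is now false; ~y9 must hold, so y9 = False.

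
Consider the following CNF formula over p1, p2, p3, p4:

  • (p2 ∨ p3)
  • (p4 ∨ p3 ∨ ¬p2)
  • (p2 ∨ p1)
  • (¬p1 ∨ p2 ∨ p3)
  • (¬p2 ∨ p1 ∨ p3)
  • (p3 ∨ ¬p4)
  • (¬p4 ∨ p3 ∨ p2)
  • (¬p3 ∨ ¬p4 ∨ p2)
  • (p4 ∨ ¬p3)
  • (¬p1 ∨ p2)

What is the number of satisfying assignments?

2

Satisfying assignments:
  p1=0 p2=1 p3=1 p4=1
  p1=1 p2=1 p3=1 p4=1
That's 2 in total.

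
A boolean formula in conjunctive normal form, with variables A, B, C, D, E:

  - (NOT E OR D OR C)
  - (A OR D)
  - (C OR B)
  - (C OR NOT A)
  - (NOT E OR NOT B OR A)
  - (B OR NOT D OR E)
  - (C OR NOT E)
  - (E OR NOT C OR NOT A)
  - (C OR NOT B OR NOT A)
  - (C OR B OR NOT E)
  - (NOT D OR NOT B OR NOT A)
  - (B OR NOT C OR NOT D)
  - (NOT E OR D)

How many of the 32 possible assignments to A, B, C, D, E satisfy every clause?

2

Satisfying assignments:
  A=0 B=1 C=0 D=1 E=0
  A=0 B=1 C=1 D=1 E=0
That's 2 in total.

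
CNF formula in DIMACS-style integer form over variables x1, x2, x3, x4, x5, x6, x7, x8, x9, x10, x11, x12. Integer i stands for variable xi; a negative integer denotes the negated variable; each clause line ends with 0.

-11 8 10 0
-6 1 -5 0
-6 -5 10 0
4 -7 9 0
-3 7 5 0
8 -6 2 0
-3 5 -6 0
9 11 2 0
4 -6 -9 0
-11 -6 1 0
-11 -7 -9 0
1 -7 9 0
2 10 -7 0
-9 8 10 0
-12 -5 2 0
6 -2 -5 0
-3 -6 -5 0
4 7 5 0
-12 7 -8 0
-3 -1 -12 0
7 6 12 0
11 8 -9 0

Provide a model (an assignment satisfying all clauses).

x1 = 1, x2 = 1, x3 = 0, x4 = 1, x5 = 0, x6 = 0, x7 = 1, x8 = 1, x9 = 1, x10 = 0, x11 = 0, x12 = 1

Check each clause:
  1. (¬x11 ∨ x10 ∨ x8) — x8 is true.
  2. (¬x5 ∨ x1 ∨ ¬x6) — x1 is true.
  3. (¬x5 ∨ ¬x6 ∨ x10) — ¬x6 is true.
  4. (x9 ∨ x4 ∨ ¬x7) — x9 is true.
  5. (¬x3 ∨ x5 ∨ x7) — ¬x3 is true.
  6. (x2 ∨ ¬x6 ∨ x8) — x8 is true.
  7. (¬x3 ∨ ¬x6 ∨ x5) — ¬x3 is true.
  8. (x11 ∨ x2 ∨ x9) — x9 is true.
  9. (¬x6 ∨ ¬x9 ∨ x4) — ¬x6 is true.
  10. (¬x11 ∨ x1 ∨ ¬x6) — x1 is true.
  11. (¬x9 ∨ ¬x7 ∨ ¬x11) — ¬x11 is true.
  12. (x9 ∨ ¬x7 ∨ x1) — x9 is true.
  13. (x2 ∨ x10 ∨ ¬x7) — x2 is true.
  14. (x10 ∨ x8 ∨ ¬x9) — x8 is true.
  15. (¬x5 ∨ x2 ∨ ¬x12) — x2 is true.
  16. (¬x2 ∨ x6 ∨ ¬x5) — ¬x5 is true.
  17. (¬x3 ∨ ¬x5 ∨ ¬x6) — ¬x6 is true.
  18. (x4 ∨ x5 ∨ x7) — x4 is true.
  19. (¬x12 ∨ x7 ∨ ¬x8) — x7 is true.
  20. (¬x1 ∨ ¬x12 ∨ ¬x3) — ¬x3 is true.
  21. (x6 ∨ x7 ∨ x12) — x12 is true.
  22. (x8 ∨ x11 ∨ ¬x9) — x8 is true.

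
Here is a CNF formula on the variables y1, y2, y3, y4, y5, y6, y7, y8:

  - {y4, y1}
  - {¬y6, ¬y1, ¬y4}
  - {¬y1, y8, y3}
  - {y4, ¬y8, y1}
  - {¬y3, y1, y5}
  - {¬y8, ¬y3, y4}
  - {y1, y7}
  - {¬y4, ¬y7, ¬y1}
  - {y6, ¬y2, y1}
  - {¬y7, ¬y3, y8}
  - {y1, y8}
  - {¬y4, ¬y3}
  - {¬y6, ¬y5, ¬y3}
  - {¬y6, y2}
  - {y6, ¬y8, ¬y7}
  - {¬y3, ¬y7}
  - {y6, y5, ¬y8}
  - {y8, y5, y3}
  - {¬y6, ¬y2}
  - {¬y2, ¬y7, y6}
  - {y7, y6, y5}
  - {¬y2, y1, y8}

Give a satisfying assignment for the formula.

y1 = True, y2 = True, y3 = False, y4 = False, y5 = True, y6 = False, y7 = False, y8 = True

Set y1 = True and propagate.
Set y2 = True and propagate.
  then y6 is forced to False.
  then y7 is forced to False.
  then y5 is forced to True.
Set y3 = False and propagate.
  then y8 is forced to True.
y4 is now unconstrained; take y4 = False.
Every clause has at least one true literal under this assignment.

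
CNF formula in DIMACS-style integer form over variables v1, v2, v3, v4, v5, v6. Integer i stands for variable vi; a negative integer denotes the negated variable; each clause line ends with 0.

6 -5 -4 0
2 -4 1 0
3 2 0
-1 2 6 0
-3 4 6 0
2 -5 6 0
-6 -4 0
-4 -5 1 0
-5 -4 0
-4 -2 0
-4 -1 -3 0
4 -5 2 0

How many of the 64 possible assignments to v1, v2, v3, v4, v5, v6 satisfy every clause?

Split on v4, then v2.
  v4=T, v2=T: a clause becomes empty — 0.
  v4=T, v2=F: a clause becomes empty — 0.
  v4=F, v2=T: v1, v5 free; 3 ways for (v3,v6) × 2^2 = 12.
  v4=F, v2=F: remaining (v1,v3,v5,v6) ∈ {(F,T,F,T); (T,T,F,T)} — 2.
Total: 0 + 0 + 12 + 2 = 14.

14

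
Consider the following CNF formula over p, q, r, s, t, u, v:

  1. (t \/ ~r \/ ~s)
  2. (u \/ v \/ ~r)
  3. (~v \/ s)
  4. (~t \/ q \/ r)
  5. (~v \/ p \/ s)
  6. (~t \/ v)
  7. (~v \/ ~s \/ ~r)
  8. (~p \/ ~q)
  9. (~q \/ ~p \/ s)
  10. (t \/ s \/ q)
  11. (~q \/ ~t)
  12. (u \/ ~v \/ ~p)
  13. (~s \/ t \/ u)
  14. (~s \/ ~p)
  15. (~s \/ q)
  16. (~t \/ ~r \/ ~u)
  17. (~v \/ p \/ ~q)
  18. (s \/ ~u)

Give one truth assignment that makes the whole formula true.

p = False, q = True, r = False, s = True, t = False, u = True, v = False

Check each clause:
  1. (t \/ ~s \/ ~r) — ~r is true.
  2. (~r \/ v \/ u) — ~r is true.
  3. (~v \/ s) — ~v is true.
  4. (~t \/ q \/ r) — q is true.
  5. (p \/ ~v \/ s) — s is true.
  6. (~t \/ v) — ~t is true.
  7. (~r \/ ~v \/ ~s) — ~v is true.
  8. (~p \/ ~q) — ~p is true.
  9. (s \/ ~q \/ ~p) — s is true.
  10. (s \/ q \/ t) — q is true.
  11. (~t \/ ~q) — ~t is true.
  12. (~p \/ u \/ ~v) — ~v is true.
  13. (u \/ ~s \/ t) — u is true.
  14. (~s \/ ~p) — ~p is true.
  15. (q \/ ~s) — q is true.
  16. (~u \/ ~r \/ ~t) — ~t is true.
  17. (~q \/ p \/ ~v) — ~v is true.
  18. (s \/ ~u) — s is true.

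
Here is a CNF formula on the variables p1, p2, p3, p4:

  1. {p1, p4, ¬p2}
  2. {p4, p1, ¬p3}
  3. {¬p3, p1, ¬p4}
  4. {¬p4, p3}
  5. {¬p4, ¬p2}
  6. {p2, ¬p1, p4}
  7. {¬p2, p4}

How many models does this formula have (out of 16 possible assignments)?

2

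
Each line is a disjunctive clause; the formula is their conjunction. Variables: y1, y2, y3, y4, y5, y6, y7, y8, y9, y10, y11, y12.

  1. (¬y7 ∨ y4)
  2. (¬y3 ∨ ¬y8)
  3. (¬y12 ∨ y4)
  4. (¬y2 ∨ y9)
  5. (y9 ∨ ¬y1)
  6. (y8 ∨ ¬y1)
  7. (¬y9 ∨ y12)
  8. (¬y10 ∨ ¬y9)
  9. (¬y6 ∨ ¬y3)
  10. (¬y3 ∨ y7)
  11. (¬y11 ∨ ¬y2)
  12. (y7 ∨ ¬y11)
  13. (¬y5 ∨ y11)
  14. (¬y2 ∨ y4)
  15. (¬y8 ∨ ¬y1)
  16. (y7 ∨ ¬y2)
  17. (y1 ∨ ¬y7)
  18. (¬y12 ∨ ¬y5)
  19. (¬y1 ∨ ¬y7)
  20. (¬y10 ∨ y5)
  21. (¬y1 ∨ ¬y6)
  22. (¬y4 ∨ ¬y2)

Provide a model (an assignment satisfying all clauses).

y1 = F, y2 = F, y3 = F, y4 = F, y5 = F, y6 = F, y7 = F, y8 = F, y9 = F, y10 = F, y11 = F, y12 = F

Check each clause:
  1. (y4 ∨ ¬y7) — ¬y7 is true.
  2. (¬y3 ∨ ¬y8) — ¬y8 is true.
  3. (y4 ∨ ¬y12) — ¬y12 is true.
  4. (¬y2 ∨ y9) — ¬y2 is true.
  5. (¬y1 ∨ y9) — ¬y1 is true.
  6. (¬y1 ∨ y8) — ¬y1 is true.
  7. (¬y9 ∨ y12) — ¬y9 is true.
  8. (¬y10 ∨ ¬y9) — ¬y10 is true.
  9. (¬y3 ∨ ¬y6) — ¬y6 is true.
  10. (y7 ∨ ¬y3) — ¬y3 is true.
  11. (¬y2 ∨ ¬y11) — ¬y11 is true.
  12. (y7 ∨ ¬y11) — ¬y11 is true.
  13. (¬y5 ∨ y11) — ¬y5 is true.
  14. (¬y2 ∨ y4) — ¬y2 is true.
  15. (¬y1 ∨ ¬y8) — ¬y8 is true.
  16. (¬y2 ∨ y7) — ¬y2 is true.
  17. (¬y7 ∨ y1) — ¬y7 is true.
  18. (¬y5 ∨ ¬y12) — ¬y5 is true.
  19. (¬y1 ∨ ¬y7) — ¬y7 is true.
  20. (¬y10 ∨ y5) — ¬y10 is true.
  21. (¬y6 ∨ ¬y1) — ¬y6 is true.
  22. (¬y4 ∨ ¬y2) — ¬y4 is true.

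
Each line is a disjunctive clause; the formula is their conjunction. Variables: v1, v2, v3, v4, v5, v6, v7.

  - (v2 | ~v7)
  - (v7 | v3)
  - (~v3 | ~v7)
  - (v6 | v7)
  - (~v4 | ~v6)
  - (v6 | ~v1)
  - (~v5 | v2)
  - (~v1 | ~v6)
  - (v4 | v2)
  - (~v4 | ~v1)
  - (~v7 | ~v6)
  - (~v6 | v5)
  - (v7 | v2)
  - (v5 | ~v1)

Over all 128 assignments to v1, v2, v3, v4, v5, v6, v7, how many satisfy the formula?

Satisfying assignments:
  v1=F v2=T v3=F v4=F v5=F v6=F v7=T
  v1=F v2=T v3=F v4=F v5=T v6=F v7=T
  v1=F v2=T v3=F v4=T v5=F v6=F v7=T
  v1=F v2=T v3=F v4=T v5=T v6=F v7=T
  v1=F v2=T v3=T v4=F v5=T v6=T v7=F
Count: 5.

5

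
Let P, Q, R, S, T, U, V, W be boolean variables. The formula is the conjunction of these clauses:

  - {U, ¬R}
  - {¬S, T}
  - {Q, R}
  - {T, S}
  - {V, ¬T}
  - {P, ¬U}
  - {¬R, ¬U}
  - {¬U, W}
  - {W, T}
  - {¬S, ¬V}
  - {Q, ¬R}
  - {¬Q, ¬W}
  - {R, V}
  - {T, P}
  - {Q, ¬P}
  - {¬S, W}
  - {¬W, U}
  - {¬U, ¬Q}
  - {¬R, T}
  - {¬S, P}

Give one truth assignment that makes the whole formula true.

P=False, Q=True, R=False, S=False, T=True, U=False, V=True, W=False

Check each clause:
  1. {¬R, U} — ¬R is true.
  2. {T, ¬S} — ¬S is true.
  3. {Q, R} — Q is true.
  4. {S, T} — T is true.
  5. {¬T, V} — V is true.
  6. {¬U, P} — ¬U is true.
  7. {¬U, ¬R} — ¬U is true.
  8. {W, ¬U} — ¬U is true.
  9. {W, T} — T is true.
  10. {¬V, ¬S} — ¬S is true.
  11. {¬R, Q} — Q is true.
  12. {¬W, ¬Q} — ¬W is true.
  13. {V, R} — V is true.
  14. {P, T} — T is true.
  15. {Q, ¬P} — Q is true.
  16. {W, ¬S} — ¬S is true.
  17. {U, ¬W} — ¬W is true.
  18. {¬Q, ¬U} — ¬U is true.
  19. {T, ¬R} — T is true.
  20. {P, ¬S} — ¬S is true.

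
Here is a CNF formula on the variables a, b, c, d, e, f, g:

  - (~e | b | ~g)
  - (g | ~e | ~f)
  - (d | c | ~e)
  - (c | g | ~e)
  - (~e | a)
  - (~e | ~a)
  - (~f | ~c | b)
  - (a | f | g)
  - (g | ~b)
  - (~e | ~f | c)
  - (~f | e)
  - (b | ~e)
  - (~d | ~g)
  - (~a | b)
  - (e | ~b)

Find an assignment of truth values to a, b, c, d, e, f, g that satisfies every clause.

a=0, b=0, c=0, d=0, e=0, f=0, g=1

Check each clause:
  1. (b | ~e | ~g) — ~e is true.
  2. (~e | ~f | g) — ~f is true.
  3. (d | c | ~e) — ~e is true.
  4. (~e | g | c) — ~e is true.
  5. (~e | a) — ~e is true.
  6. (~a | ~e) — ~e is true.
  7. (~c | ~f | b) — ~f is true.
  8. (f | g | a) — g is true.
  9. (g | ~b) — ~b is true.
  10. (~f | ~e | c) — ~f is true.
  11. (~f | e) — ~f is true.
  12. (b | ~e) — ~e is true.
  13. (~d | ~g) — ~d is true.
  14. (~a | b) — ~a is true.
  15. (~b | e) — ~b is true.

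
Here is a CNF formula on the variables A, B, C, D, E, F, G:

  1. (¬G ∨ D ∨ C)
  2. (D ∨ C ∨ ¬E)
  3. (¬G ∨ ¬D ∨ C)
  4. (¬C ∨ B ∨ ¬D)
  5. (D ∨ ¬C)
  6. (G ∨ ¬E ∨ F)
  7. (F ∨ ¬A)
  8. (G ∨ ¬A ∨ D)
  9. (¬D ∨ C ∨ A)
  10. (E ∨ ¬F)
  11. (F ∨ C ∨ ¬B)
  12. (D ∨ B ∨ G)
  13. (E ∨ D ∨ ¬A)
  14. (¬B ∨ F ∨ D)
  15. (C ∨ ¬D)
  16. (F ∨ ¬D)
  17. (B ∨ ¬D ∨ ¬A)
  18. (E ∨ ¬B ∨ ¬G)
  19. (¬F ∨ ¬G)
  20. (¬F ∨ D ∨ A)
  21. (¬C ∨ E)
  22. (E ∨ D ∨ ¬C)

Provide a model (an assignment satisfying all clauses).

Try A = False.
Branch on B: take B = True.
Set C = True and propagate.
  then D is forced to True.
  then F is forced to True.
  then E is forced to True.
  then G is forced to False.
Check each clause:
  1. (C ∨ ¬G ∨ D) — ¬G is true.
  2. (C ∨ ¬E ∨ D) — C is true.
  3. (¬D ∨ C ∨ ¬G) — ¬G is true.
  4. (¬D ∨ B ∨ ¬C) — B is true.
  5. (D ∨ ¬C) — D is true.
  6. (¬E ∨ F ∨ G) — F is true.
  7. (F ∨ ¬A) — F is true.
  8. (¬A ∨ G ∨ D) — D is true.
  9. (C ∨ A ∨ ¬D) — C is true.
  10. (¬F ∨ E) — E is true.
  11. (F ∨ ¬B ∨ C) — C is true.
  12. (D ∨ G ∨ B) — B is true.
  13. (¬A ∨ D ∨ E) — D is true.
  14. (¬B ∨ D ∨ F) — D is true.
  15. (C ∨ ¬D) — C is true.
  16. (¬D ∨ F) — F is true.
  17. (¬A ∨ ¬D ∨ B) — B is true.
  18. (¬B ∨ E ∨ ¬G) — ¬G is true.
  19. (¬G ∨ ¬F) — ¬G is true.
  20. (A ∨ ¬F ∨ D) — D is true.
  21. (E ∨ ¬C) — E is true.
  22. (E ∨ D ∨ ¬C) — E is true.

A = F  B = T  C = T  D = T  E = T  F = T  G = F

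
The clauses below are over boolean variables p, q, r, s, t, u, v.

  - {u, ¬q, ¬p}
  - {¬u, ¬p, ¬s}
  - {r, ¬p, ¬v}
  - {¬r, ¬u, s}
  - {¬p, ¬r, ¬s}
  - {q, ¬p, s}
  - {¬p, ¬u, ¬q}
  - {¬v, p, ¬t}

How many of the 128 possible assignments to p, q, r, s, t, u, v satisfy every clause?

Split on p, then s.
  p=1, s=1: remaining (q,r,t,u,v) ∈ {(0,0,0,0,0); (0,0,1,0,0)} — 2.
  p=1, s=0: a clause becomes empty — 0.
  p=0, s=1: q, r, u free; 3 ways for (t,v) × 2^3 = 24.
  p=0, s=0: q free; 9 ways for (r,t,u,v) × 2^1 = 18.
Total: 2 + 0 + 24 + 18 = 44.

44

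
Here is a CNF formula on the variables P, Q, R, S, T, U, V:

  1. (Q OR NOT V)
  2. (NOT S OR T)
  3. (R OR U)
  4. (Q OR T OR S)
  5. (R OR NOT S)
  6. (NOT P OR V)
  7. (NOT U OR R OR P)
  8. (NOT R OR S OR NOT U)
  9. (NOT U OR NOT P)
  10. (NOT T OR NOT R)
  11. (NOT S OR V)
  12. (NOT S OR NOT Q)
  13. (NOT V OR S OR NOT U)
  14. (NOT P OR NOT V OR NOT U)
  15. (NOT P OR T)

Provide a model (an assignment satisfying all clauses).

Set P = False and propagate.
For the remaining variables, Q = True, R = True, S = False, T = False, U = False, V = False works.
Every clause has at least one true literal under this assignment.

P=F, Q=T, R=T, S=F, T=F, U=F, V=F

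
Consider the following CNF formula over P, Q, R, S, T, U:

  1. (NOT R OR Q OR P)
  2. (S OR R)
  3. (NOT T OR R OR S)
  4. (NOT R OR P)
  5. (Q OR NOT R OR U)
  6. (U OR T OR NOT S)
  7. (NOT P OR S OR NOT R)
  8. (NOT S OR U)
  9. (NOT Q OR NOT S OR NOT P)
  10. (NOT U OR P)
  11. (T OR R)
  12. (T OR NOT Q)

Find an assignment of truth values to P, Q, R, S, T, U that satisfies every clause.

P=1, Q=0, R=1, S=1, T=0, U=1

Set P = True and propagate.
Try Q = False.
For the remaining variables, R = True, S = True, T = False, U = True works.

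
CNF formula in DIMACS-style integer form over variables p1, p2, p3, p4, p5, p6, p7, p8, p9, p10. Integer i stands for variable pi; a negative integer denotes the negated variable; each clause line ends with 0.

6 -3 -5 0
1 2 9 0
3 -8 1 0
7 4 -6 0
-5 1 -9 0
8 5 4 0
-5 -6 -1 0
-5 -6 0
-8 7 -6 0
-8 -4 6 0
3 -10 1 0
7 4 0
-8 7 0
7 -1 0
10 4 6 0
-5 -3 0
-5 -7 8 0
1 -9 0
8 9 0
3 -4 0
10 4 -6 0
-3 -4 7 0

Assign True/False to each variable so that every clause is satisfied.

p1=T  p2=F  p3=T  p4=T  p5=F  p6=F  p7=T  p8=F  p9=T  p10=T

Check each clause:
  1. (¬p3 ∨ ¬p5 ∨ p6) — ¬p5 is true.
  2. (p9 ∨ p1 ∨ p2) — p1 is true.
  3. (¬p8 ∨ p3 ∨ p1) — ¬p8 is true.
  4. (¬p6 ∨ p7 ∨ p4) — ¬p6 is true.
  5. (p1 ∨ ¬p5 ∨ ¬p9) — p1 is true.
  6. (p8 ∨ p5 ∨ p4) — p4 is true.
  7. (¬p1 ∨ ¬p6 ∨ ¬p5) — ¬p6 is true.
  8. (¬p6 ∨ ¬p5) — ¬p6 is true.
  9. (¬p6 ∨ ¬p8 ∨ p7) — ¬p8 is true.
  10. (p6 ∨ ¬p8 ∨ ¬p4) — ¬p8 is true.
  11. (¬p10 ∨ p3 ∨ p1) — p1 is true.
  12. (p7 ∨ p4) — p4 is true.
  13. (p7 ∨ ¬p8) — ¬p8 is true.
  14. (¬p1 ∨ p7) — p7 is true.
  15. (p6 ∨ p10 ∨ p4) — p10 is true.
  16. (¬p3 ∨ ¬p5) — ¬p5 is true.
  17. (¬p5 ∨ p8 ∨ ¬p7) — ¬p5 is true.
  18. (p1 ∨ ¬p9) — p1 is true.
  19. (p9 ∨ p8) — p9 is true.
  20. (p3 ∨ ¬p4) — p3 is true.
  21. (p10 ∨ ¬p6 ∨ p4) — ¬p6 is true.
  22. (¬p3 ∨ p7 ∨ ¬p4) — p7 is true.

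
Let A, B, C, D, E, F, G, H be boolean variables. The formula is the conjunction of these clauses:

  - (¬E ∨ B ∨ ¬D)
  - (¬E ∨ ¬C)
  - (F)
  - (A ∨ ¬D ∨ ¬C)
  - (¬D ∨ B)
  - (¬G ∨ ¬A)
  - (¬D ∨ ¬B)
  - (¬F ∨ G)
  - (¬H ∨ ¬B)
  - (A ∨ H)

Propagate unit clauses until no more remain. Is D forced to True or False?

False

(F) stands alone — F = True.
In (G ∨ ¬F), ¬F is now false; G must hold, so G = True.
(¬A ∨ ¬G) with G = True leaves only ¬A, so A = False.
(A ∨ H) with A = False leaves only H, so H = True.
From (¬H ∨ ¬B) and H = True: B = False.
In (B ∨ ¬D), B is now false; ¬D must hold, so D = False.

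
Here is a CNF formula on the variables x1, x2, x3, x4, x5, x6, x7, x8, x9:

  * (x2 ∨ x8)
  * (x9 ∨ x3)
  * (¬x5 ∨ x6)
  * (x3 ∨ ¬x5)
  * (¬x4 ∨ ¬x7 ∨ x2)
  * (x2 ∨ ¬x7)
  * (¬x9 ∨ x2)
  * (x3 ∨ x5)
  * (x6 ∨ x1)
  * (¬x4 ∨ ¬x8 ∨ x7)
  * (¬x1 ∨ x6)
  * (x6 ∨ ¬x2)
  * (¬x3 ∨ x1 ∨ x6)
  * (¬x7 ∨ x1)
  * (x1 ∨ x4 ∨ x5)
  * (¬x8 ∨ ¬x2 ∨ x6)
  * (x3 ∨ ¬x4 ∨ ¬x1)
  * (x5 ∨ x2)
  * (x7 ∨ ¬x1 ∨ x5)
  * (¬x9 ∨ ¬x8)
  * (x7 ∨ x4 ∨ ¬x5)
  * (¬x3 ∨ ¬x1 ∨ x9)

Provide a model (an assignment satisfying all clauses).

x1 = T, x2 = T, x3 = T, x4 = F, x5 = T, x6 = T, x7 = T, x8 = F, x9 = T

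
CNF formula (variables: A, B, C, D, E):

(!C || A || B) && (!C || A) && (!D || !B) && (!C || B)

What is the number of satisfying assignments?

Case analysis on B and C:
  B=1, C=1: remaining (A,D,E) ∈ {(1,0,0); (1,0,1)} — 2.
  B=1, C=0: remaining (A,D,E) ∈ {(0,0,0); (0,0,1); (1,0,0); (1,0,1)} — 4.
  B=0, C=1: a clause becomes empty — 0.
  B=0, C=0: A, D, E free → 2^3 = 8.
Total: 2 + 4 + 0 + 8 = 14.

14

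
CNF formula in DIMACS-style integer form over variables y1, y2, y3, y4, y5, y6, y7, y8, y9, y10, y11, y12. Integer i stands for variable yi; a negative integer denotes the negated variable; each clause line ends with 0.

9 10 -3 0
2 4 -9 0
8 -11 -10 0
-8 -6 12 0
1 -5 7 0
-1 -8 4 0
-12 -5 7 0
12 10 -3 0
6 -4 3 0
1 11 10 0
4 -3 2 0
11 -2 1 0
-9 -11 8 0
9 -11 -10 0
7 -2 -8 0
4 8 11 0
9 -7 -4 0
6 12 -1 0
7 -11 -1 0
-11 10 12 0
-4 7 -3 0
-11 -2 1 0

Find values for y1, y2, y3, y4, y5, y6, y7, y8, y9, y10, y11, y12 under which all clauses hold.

y1=T, y2=T, y3=T, y4=T, y5=F, y6=F, y7=T, y8=F, y9=T, y10=T, y11=F, y12=T

y5 occurs only negated in the remaining clauses — set y5 = False.
Set y1 = True and propagate.
Branch on y2: take y2 = True.
Set y3 = True and propagate.
For the remaining variables, y4 = True, y6 = False, y7 = True, y8 = False, y9 = True, y10 = True, y11 = False, y12 = True works.
Check each clause:
  1. (!y3 || y10 || y9) — y9 is true.
  2. (!y9 || y4 || y2) — y2 is true.
  3. (!y10 || y8 || !y11) — !y11 is true.
  4. (!y6 || !y8 || y12) — !y8 is true.
  5. (y1 || !y5 || y7) — y1 is true.
  6. (!y8 || !y1 || y4) — !y8 is true.
  7. (y7 || !y12 || !y5) — !y5 is true.
  8. (!y3 || y12 || y10) — y10 is true.
  9. (y6 || !y4 || y3) — y3 is true.
  10. (y1 || y11 || y10) — y1 is true.
  11. (y4 || !y3 || y2) — y2 is true.
  12. (!y2 || y11 || y1) — y1 is true.
  13. (!y9 || y8 || !y11) — !y11 is true.
  14. (!y11 || !y10 || y9) — y9 is true.
  15. (!y2 || !y8 || y7) — !y8 is true.
  16. (y4 || y8 || y11) — y4 is true.
  17. (!y7 || !y4 || y9) — y9 is true.
  18. (!y1 || y12 || y6) — y12 is true.
  19. (!y1 || y7 || !y11) — !y11 is true.
  20. (y10 || !y11 || y12) — y10 is true.
  21. (!y4 || y7 || !y3) — y7 is true.
  22. (y1 || !y2 || !y11) — y1 is true.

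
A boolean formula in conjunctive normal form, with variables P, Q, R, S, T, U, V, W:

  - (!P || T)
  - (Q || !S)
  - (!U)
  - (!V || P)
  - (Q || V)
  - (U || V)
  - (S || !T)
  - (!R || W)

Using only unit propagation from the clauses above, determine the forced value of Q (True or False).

True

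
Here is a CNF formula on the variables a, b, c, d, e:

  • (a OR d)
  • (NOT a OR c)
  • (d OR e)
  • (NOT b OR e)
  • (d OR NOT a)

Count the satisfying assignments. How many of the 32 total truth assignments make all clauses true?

9

Split on a, then d.
  a=1, d=1: remaining (b,c,e) ∈ {(0,1,0); (0,1,1); (1,1,1)} — 3.
  a=1, d=0: a clause becomes empty — 0.
  a=0, d=1: c free; 3 ways for (b,e) × 2^1 = 6.
  a=0, d=0: a clause becomes empty — 0.
Total: 3 + 0 + 6 + 0 = 9.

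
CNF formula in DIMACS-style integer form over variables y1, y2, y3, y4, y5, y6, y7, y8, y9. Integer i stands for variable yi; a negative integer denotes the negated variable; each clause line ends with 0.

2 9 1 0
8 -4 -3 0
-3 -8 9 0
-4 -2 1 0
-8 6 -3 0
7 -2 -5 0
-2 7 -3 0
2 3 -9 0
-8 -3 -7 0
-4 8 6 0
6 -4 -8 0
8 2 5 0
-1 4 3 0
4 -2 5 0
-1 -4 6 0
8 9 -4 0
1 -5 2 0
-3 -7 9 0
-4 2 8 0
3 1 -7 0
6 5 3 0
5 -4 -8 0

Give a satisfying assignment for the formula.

y1=1, y2=1, y3=1, y4=0, y5=1, y6=0, y7=1, y8=0, y9=1

Set y1 = True and propagate.
Try y2 = True.
Set y3 = True and propagate.
  then y7 is forced to True.
  then y8 is forced to False.
  then y4 is forced to False.
  then y5 is forced to True.
  then y9 is forced to True.
y6 is now unconstrained; take y6 = False.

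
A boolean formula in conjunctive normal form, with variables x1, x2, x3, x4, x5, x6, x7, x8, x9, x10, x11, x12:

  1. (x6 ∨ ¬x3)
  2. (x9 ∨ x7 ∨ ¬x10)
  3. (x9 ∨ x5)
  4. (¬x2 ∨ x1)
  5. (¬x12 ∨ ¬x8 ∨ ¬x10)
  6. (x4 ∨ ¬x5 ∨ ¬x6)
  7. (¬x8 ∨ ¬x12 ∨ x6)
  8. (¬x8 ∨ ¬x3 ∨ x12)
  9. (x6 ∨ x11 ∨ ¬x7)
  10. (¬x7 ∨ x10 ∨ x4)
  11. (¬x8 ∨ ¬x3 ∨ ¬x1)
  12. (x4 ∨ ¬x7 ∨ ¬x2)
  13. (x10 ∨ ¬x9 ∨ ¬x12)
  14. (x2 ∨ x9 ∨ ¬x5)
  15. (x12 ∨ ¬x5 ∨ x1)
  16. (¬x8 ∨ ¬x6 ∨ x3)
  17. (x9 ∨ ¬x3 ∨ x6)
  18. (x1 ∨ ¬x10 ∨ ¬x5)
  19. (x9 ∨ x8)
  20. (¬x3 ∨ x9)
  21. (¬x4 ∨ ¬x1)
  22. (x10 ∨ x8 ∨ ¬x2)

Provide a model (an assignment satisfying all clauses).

x11 occurs only positively in the remaining clauses — set x11 = True.
Try x1 = True.
  then x4 is forced to False.
Branch on x2: take x2 = True.
  then x7 is forced to False.
Branch on x3: take x3 = True.
  then x6 is forced to True.
  then x5 is forced to False.
  then x9 is forced to True.
  then x8 is forced to False.
  then x10 is forced to True.
x12 is now unconstrained; take x12 = False.
Every clause has at least one true literal under this assignment.

x1=True  x2=True  x3=True  x4=False  x5=False  x6=True  x7=False  x8=False  x9=True  x10=True  x11=True  x12=False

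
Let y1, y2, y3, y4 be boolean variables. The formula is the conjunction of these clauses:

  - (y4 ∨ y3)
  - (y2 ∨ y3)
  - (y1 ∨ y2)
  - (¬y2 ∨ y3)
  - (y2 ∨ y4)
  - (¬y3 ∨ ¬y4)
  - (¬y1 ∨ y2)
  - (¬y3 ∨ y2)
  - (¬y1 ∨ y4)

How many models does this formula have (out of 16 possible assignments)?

The models are:
  y1=0 y2=1 y3=1 y4=0
Count: 1.

1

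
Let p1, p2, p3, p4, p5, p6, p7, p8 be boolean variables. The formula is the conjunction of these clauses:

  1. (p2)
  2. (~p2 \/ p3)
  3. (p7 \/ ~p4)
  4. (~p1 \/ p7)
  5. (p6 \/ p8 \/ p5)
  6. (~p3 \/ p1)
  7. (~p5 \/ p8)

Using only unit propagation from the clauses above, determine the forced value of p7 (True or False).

True

(p2) stands alone — p2 = True.
In (~p2 \/ p3), ~p2 is now false; p3 must hold, so p3 = True.
(~p3 \/ p1): since p3 = True, the clause reduces to (p1). p1 = True.
(~p1 \/ p7): since p1 = True, the clause reduces to (p7). p7 = True.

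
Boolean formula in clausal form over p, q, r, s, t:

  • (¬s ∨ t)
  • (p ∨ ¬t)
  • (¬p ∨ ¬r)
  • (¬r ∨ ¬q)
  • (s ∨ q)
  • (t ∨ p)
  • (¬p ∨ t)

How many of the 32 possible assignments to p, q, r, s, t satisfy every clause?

3

Satisfying assignments:
  p=T q=F r=F s=T t=T
  p=T q=T r=F s=F t=T
  p=T q=T r=F s=T t=T
Count: 3.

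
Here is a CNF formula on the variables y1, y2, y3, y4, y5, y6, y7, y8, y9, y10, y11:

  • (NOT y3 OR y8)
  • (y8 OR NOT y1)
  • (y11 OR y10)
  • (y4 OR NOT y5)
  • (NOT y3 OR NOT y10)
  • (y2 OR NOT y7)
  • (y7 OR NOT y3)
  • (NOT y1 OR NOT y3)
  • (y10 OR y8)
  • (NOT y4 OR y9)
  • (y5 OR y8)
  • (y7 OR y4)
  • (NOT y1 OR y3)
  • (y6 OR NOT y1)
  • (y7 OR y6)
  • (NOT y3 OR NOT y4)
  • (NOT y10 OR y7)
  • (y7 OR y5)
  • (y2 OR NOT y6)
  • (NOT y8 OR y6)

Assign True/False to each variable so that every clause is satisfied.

Pure literal: y1 appears only negated; assign y1 = False.
Pure literal: y2 appears only positively; assign y2 = True.
Branch on y3: take y3 = False.
Try y4 = True.
  then y9 is forced to True.
Set y5 = True and propagate.
The remaining clauses are satisfied by y6 = False, y7 = True, y8 = False, y10 = True, y11 = True.

y1=0  y2=1  y3=0  y4=1  y5=1  y6=0  y7=1  y8=0  y9=1  y10=1  y11=1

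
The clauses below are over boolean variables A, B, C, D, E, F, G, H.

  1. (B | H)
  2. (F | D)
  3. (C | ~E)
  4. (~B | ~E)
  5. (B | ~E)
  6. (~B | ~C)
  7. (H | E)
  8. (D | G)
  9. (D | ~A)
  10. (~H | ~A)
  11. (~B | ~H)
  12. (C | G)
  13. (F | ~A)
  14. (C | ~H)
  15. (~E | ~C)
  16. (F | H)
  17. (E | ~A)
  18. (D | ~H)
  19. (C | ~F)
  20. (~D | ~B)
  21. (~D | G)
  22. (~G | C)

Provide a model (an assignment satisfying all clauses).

A=0, B=0, C=1, D=1, E=0, F=0, G=1, H=1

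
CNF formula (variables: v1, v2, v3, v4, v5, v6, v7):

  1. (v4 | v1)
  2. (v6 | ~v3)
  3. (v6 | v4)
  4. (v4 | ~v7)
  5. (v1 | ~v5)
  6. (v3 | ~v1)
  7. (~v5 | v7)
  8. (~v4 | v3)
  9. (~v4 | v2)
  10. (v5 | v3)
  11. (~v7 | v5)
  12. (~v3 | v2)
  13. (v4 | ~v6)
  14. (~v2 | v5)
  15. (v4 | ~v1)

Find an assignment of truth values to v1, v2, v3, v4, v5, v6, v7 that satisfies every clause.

v1=1, v2=1, v3=1, v4=1, v5=1, v6=1, v7=1

Set v1 = True and propagate.
  then v3 is forced to True.
  then v6 is forced to True.
  then v2 is forced to True.
  then v4 is forced to True.
  then v5 is forced to True.
  then v7 is forced to True.
Check each clause:
  1. (v1 | v4) — v1 is true.
  2. (v6 | ~v3) — v6 is true.
  3. (v4 | v6) — v4 is true.
  4. (v4 | ~v7) — v4 is true.
  5. (~v5 | v1) — v1 is true.
  6. (v3 | ~v1) — v3 is true.
  7. (v7 | ~v5) — v7 is true.
  8. (v3 | ~v4) — v3 is true.
  9. (v2 | ~v4) — v2 is true.
  10. (v3 | v5) — v3 is true.
  11. (v5 | ~v7) — v5 is true.
  12. (~v3 | v2) — v2 is true.
  13. (v4 | ~v6) — v4 is true.
  14. (v5 | ~v2) — v5 is true.
  15. (~v1 | v4) — v4 is true.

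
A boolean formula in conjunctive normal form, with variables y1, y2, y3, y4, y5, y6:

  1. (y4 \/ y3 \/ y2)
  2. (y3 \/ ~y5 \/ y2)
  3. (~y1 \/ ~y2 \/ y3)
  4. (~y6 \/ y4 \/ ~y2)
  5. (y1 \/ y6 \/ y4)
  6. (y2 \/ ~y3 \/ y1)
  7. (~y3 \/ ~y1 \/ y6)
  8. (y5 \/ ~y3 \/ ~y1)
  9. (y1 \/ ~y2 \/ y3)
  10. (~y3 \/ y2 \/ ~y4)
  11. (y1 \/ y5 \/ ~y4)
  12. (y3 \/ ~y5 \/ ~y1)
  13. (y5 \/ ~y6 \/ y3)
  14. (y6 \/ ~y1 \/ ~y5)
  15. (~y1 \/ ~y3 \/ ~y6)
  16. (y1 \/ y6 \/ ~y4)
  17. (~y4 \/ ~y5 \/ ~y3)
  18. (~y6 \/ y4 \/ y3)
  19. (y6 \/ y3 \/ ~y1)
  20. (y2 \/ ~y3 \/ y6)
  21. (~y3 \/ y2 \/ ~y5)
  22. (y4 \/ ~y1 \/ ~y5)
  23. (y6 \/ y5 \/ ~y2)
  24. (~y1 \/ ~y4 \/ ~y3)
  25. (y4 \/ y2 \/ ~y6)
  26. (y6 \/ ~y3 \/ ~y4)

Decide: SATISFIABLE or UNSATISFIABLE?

y3 = True:
  y1 = True:
    propagation gives y6=True; an empty clause results — contradiction.
  y1 = False:
    y4 = True:
      propagation gives y5=True; contradiction.
    y4 = False:
      propagation gives y6=False; contradiction.
y3 = False:
  y1 = True:
    propagation gives y2=False, y4=True, y5=False, y6=False; an empty clause results — contradiction.
  y1 = False:
    propagation gives y2=False, y4=True, y5=False; an empty clause results — contradiction.
Every branch closes, so no satisfying assignment exists.

UNSATISFIABLE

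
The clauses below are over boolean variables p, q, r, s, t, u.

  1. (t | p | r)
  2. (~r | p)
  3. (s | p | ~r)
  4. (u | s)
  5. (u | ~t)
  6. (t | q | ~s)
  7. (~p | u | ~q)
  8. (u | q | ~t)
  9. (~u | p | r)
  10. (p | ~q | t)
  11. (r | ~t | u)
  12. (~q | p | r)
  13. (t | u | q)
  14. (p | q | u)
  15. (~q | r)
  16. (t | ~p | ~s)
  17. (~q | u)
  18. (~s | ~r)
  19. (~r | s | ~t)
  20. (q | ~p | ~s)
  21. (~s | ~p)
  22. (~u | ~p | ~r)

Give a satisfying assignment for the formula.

p = True, q = False, r = False, s = False, t = True, u = True

Branch on p: take p = True.
  then s is forced to False.
  then u is forced to True.
  then r is forced to False.
  then q is forced to False.
t is now unconstrained; take t = True.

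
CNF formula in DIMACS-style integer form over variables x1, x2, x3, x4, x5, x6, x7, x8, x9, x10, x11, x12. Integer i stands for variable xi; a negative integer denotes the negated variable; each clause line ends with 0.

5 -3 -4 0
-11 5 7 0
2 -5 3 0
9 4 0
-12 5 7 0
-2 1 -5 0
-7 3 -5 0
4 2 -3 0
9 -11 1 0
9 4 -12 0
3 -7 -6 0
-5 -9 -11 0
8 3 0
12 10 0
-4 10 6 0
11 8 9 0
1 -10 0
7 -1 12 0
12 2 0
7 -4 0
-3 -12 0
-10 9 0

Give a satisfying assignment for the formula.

x1 = T  x2 = T  x3 = F  x4 = F  x5 = T  x6 = F  x7 = F  x8 = T  x9 = T  x10 = F  x11 = F  x12 = T

x8 occurs only positively in the remaining clauses — set x8 = True.
Try x1 = True.
Try x2 = True.
Set x3 = False and propagate.
For the remaining variables, x4 = False, x5 = True, x6 = False, x7 = False, x9 = True, x10 = False, x11 = False, x12 = True works.
Every clause has at least one true literal under this assignment.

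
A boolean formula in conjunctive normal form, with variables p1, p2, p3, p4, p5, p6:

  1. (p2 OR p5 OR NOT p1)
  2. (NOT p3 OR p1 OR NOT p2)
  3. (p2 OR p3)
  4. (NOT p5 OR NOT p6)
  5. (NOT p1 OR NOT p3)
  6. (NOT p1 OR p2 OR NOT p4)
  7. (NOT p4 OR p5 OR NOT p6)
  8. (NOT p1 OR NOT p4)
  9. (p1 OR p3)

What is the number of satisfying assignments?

8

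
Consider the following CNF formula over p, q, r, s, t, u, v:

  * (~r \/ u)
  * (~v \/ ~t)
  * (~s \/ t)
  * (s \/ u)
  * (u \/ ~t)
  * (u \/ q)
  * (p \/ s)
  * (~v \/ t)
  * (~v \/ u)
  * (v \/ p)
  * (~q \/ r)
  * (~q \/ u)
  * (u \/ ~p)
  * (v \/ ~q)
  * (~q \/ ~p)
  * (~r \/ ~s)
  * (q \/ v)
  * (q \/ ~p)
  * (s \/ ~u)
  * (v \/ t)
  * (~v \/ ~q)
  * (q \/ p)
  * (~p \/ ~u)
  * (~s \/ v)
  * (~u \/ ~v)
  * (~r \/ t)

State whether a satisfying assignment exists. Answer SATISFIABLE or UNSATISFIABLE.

u = True:
  propagation gives s=True, t=True, v=False; an empty clause results — contradiction.
u = False:
  propagation gives r=False, s=True, t=True; an empty clause results — contradiction.
Every branch closes, so no satisfying assignment exists.

UNSATISFIABLE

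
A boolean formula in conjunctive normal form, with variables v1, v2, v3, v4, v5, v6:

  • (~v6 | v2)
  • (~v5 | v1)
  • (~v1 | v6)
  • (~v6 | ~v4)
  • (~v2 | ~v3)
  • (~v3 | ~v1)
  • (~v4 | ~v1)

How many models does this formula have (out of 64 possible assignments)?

9

Case analysis on v1 and v6:
  v1=T, v6=T: remaining (v2,v3,v4,v5) ∈ {(T,F,F,F); (T,F,F,T)} — 2.
  v1=T, v6=F: a clause becomes empty — 0.
  v1=F, v6=T: remaining (v2,v3,v4,v5) ∈ {(T,F,F,F)} — 1.
  v1=F, v6=F: v4 free; 3 ways for (v2,v3,v5) × 2^1 = 6.
Total: 2 + 0 + 1 + 6 = 9.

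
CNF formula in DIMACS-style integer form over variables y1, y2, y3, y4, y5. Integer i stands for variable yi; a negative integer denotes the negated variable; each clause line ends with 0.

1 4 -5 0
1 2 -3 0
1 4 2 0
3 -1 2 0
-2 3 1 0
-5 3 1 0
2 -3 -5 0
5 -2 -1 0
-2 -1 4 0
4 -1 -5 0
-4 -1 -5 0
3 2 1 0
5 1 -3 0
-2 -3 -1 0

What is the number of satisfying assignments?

3

The models are:
  y1=0 y2=1 y3=1 y4=1 y5=1
  y1=1 y2=0 y3=1 y4=0 y5=0
  y1=1 y2=0 y3=1 y4=1 y5=0
Count: 3.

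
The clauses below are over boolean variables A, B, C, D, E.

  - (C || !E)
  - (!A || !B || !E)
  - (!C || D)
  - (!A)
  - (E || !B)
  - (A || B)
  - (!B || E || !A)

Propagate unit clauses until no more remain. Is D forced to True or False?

True

Unit clause (!A) sets A = False.
From (A || B) and A = False: B = True.
From (!B || E) and B = True: E = True.
(!E || C) with E = True leaves only C, so C = True.
(D || !C): since C = True, the clause reduces to (D). D = True.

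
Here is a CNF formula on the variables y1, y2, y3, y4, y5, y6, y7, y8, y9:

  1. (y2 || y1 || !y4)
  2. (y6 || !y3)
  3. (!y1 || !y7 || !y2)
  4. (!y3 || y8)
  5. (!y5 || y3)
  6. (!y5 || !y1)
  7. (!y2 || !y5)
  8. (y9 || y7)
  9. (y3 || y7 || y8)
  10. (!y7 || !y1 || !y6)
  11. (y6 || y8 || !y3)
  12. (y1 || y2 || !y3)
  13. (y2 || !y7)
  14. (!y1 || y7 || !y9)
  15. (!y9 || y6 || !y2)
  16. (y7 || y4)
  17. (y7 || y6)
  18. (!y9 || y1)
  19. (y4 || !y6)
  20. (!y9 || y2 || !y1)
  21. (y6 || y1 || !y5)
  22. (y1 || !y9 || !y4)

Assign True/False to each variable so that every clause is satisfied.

y5 occurs only negated in the remaining clauses — set y5 = False.
Try y1 = False.
  then y9 is forced to False.
  then y7 is forced to True.
  then y2 is forced to True.
Branch on y3: take y3 = False.
Try y4 = True.
y6, y8 are now unconstrained; take y6 = True, y8 = False.
Every clause has at least one true literal under this assignment.

y1=F, y2=T, y3=F, y4=T, y5=F, y6=T, y7=T, y8=F, y9=F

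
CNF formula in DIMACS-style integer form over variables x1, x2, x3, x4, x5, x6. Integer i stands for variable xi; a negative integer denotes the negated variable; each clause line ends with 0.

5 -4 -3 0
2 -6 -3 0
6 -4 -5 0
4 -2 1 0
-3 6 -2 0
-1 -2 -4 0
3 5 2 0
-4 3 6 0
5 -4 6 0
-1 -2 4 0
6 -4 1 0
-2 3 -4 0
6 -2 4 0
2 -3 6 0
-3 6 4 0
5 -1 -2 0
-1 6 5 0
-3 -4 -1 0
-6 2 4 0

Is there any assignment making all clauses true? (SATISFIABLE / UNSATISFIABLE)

SATISFIABLE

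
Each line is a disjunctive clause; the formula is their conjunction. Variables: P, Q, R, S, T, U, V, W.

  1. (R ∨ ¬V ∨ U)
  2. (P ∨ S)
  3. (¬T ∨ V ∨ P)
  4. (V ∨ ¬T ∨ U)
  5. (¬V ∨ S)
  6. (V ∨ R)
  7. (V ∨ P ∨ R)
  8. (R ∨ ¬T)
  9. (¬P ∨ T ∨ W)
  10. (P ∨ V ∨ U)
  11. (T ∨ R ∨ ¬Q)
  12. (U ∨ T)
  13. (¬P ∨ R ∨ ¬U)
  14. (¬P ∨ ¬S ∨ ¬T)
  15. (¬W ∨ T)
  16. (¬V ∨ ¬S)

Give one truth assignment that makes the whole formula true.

P=False  Q=True  R=True  S=True  T=False  U=True  V=False  W=False

Check each clause:
  1. (R ∨ U ∨ ¬V) — ¬V is true.
  2. (S ∨ P) — S is true.
  3. (¬T ∨ P ∨ V) — ¬T is true.
  4. (U ∨ ¬T ∨ V) — ¬T is true.
  5. (S ∨ ¬V) — ¬V is true.
  6. (R ∨ V) — R is true.
  7. (V ∨ P ∨ R) — R is true.
  8. (¬T ∨ R) — R is true.
  9. (¬P ∨ W ∨ T) — ¬P is true.
  10. (P ∨ V ∨ U) — U is true.
  11. (¬Q ∨ T ∨ R) — R is true.
  12. (U ∨ T) — U is true.
  13. (¬P ∨ R ∨ ¬U) — R is true.
  14. (¬S ∨ ¬T ∨ ¬P) — ¬T is true.
  15. (T ∨ ¬W) — ¬W is true.
  16. (¬S ∨ ¬V) — ¬V is true.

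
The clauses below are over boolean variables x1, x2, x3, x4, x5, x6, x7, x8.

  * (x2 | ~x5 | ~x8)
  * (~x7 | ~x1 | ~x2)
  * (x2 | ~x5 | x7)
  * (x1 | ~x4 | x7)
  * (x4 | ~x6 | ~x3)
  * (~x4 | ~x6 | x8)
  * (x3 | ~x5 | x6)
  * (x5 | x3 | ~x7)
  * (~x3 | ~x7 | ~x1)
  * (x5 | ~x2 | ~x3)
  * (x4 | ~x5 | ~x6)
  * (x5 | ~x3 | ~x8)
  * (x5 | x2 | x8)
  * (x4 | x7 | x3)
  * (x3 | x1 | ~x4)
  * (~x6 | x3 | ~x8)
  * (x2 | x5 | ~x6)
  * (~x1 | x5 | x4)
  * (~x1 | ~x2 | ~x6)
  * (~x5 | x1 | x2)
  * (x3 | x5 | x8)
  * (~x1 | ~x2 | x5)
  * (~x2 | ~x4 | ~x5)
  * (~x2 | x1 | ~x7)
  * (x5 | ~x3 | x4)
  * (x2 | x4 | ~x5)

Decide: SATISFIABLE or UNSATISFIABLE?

Try x1 = True.
The remaining clauses are satisfied by x2 = True, x3 = True, x4 = False, x5 = True, x6 = False, x7 = False, x8 = True.
So x1=1, x2=1, x3=1, x4=0, x5=1, x6=0, x7=0, x8=1 is a satisfying assignment.

SATISFIABLE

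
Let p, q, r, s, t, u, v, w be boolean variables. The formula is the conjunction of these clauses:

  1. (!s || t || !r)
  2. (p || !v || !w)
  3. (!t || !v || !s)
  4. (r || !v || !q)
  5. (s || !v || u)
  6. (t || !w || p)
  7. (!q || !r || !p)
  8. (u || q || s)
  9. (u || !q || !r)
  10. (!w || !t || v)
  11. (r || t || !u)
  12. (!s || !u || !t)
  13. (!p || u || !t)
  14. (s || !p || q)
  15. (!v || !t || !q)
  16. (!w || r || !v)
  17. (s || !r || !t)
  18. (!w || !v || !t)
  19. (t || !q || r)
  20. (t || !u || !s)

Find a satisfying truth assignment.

Pure literal: w appears only negated; assign w = False.
Branch on p: take p = False.
Try q = False.
Set r = True and propagate.
The remaining clauses are satisfied by s = True, t = True, u = False, v = False.

p=F, q=F, r=T, s=T, t=T, u=F, v=F, w=F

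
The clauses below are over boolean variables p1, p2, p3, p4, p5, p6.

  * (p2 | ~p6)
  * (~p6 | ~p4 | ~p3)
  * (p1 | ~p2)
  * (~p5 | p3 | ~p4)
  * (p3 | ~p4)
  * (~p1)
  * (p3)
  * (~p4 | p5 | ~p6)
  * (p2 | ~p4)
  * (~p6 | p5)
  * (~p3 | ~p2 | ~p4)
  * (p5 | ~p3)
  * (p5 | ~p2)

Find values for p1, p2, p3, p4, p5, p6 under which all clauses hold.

p1=False, p2=False, p3=True, p4=False, p5=True, p6=False

The clause (~p1) is unit: p1 must be False.
The clause (~p2) is unit: p2 must be False.
(~p6) is a unit clause, so p6 = False.
Unit propagation: (p3) forces p3 = True.
Unit propagation: (~p4) forces p4 = False.
The clause (p5) is unit: p5 must be True.
Every clause has at least one true literal under this assignment.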